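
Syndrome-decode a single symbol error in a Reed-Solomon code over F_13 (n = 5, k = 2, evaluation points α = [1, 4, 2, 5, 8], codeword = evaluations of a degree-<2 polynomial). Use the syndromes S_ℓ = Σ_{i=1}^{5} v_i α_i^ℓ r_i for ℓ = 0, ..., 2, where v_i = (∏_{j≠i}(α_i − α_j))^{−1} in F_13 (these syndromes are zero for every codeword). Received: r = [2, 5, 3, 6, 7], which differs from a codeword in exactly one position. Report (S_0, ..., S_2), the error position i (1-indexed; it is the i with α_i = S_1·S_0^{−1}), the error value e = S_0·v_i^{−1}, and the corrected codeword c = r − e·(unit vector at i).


S = (5, 1, 8), error at position 5, error magnitude e = 11, c = [2, 5, 3, 6, 9].

Step 1: column multipliers v_i = (∏_{j≠i}(α_i − α_j))^{−1} mod 13.
  i = 1 (α = 1): (1−4)(1−2)(1−5)(1−8) = (−3)·(−1)·(−4)·(−7) = 84 ≡ 6, so v_1 = 6^{−1} = 11 (mod 13).
  i = 2 (α = 4): (4−1)(4−2)(4−5)(4−8) = 3·2·(−1)·(−4) = 24 ≡ 11, so v_2 = 11^{−1} = 6 (mod 13).
  i = 3 (α = 2): (2−1)(2−4)(2−5)(2−8) = 1·(−2)·(−3)·(−6) = −36 ≡ 3, so v_3 = 3^{−1} = 9 (mod 13).
  i = 4 (α = 5): (5−1)(5−4)(5−2)(5−8) = 4·1·3·(−3) = −36 ≡ 3, so v_4 = 3^{−1} = 9 (mod 13).
  i = 5 (α = 8): (8−1)(8−4)(8−2)(8−5) = 7·4·6·3 = 504 ≡ 10, so v_5 = 10^{−1} = 4 (mod 13).
  v = [11, 6, 9, 9, 4].
Step 2: syndromes of r = [2, 5, 3, 6, 7] (all sums mod 13).
  S_0 = Σ v_i r_i = 11·2 + 6·5 + 9·3 + 9·6 + 4·7 = 161 ≡ 5.
  S_1 = Σ v_i α_i r_i = 11·1·2 + 6·4·5 + 9·2·3 + 9·5·6 + 4·8·7 = 690 ≡ 1.
  α_i^2 mod 13 = [1, 3, 4, 12, 12].
  S_2 = Σ v_i α_i^2 r_i = 11·1·2 + 6·3·5 + 9·4·3 + 9·12·6 + 4·12·7 = 1204 ≡ 8.
  S = (5, 1, 8) ≠ 0, so r is not a codeword (an error is present).
Step 3: locate the error. For a single error e at position i, S_ℓ = v_i·e·α_i^ℓ, so α_err = S_1/S_0.
  S_0^{−1} = 5^{−1} = 8 (mod 13), so α_err = 1·8 = 8 ≡ 8 = α_5. Error position i = 5.
  Consistency check: S_2/S_1 = 8·1 = 8 ≡ 8 = α_err ✓ (single-error assumption holds).
Step 4: error magnitude e = S_0/v_5 = S_0·∏_{j≠5}(α_5 − α_j) = 5·10 = 50 ≡ 11 (mod 13).
Step 5: correct position 5: c_5 = r_5 − e = 7 − 11 ≡ 9 (mod 13). Hence c = [2, 5, 3, 6, 9].
  Check: interpolating c through the α_i gives m(x) = 1 + 1·x (degree < 2) with m(α_i) = c_i for every i, so c is indeed a codeword.


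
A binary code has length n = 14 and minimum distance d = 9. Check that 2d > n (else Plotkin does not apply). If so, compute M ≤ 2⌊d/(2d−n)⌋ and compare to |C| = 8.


Plotkin bound M ≤ 4; given |C| = 8 > bound (violated).

Check applicability: 2d = 18, n = 14.
2d − n = 4 > 0, so Plotkin applies.
Compute d/(2d−n) = 9/4 ≈ 2.2500.
⌊d/(2d−n)⌋ = 2.
Plotkin bound: M ≤ 2·2 = 4.
Given |C| = 8, check: VIOLATED.
This |C| is above the Plotkin bound, so no binary code with n = 14, d = 9 and 8 codewords exists.


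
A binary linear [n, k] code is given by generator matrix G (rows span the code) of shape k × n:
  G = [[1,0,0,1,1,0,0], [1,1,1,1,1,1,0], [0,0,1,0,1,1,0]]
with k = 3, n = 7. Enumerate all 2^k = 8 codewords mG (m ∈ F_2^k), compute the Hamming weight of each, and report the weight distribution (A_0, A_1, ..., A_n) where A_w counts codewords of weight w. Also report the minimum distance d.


Weight distribution: A_0 = 1, A_2 = 1, A_3 = 4, A_4 = 1, A_6 = 1. Minimum distance d = 2.

Enumerate all 2^3 = 8 messages m ∈ F_2^3.
For each, compute codeword c = mG in F_2^7, then tally its weight.
  m = 000 → c = 0000000, weight = 0.
  m = 100 → c = 1001100, weight = 3.
  m = 010 → c = 1111110, weight = 6.
  m = 110 → c = 0110010, weight = 3.
  m = 001 → c = 0010110, weight = 3.
  m = 101 → c = 1011010, weight = 4.
  m = 011 → c = 1101000, weight = 3.
  m = 111 → c = 0100100, weight = 2.
Tally weights:
  weight 0: 1 codewords.
  weight 2: 1 codewords.
  weight 3: 4 codewords.
  weight 4: 1 codewords.
  weight 6: 1 codewords.
Minimum distance d = smallest w > 0 with A_w > 0 = 2.
Sanity: Σ A_w = 8 = 2^3 = 8 ✓.


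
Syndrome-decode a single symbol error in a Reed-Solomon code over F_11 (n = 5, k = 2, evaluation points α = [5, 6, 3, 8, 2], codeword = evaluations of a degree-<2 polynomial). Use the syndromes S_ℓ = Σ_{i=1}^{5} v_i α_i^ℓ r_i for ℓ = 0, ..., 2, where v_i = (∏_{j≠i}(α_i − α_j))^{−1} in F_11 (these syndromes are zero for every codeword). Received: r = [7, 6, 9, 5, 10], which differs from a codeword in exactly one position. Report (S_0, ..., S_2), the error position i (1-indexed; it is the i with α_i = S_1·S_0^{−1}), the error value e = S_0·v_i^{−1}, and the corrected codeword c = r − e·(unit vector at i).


S = (3, 2, 5), error at position 4, error magnitude e = 1, c = [7, 6, 9, 4, 10].

Step 1: column multipliers v_i = (∏_{j≠i}(α_i − α_j))^{−1} mod 11.
  i = 1 (α = 5): (5−6)(5−3)(5−8)(5−2) = (−1)·2·(−3)·3 = 18 ≡ 7, so v_1 = 7^{−1} = 8 (mod 11).
  i = 2 (α = 6): (6−5)(6−3)(6−8)(6−2) = 1·3·(−2)·4 = −24 ≡ 9, so v_2 = 9^{−1} = 5 (mod 11).
  i = 3 (α = 3): (3−5)(3−6)(3−8)(3−2) = (−2)·(−3)·(−5)·1 = −30 ≡ 3, so v_3 = 3^{−1} = 4 (mod 11).
  i = 4 (α = 8): (8−5)(8−6)(8−3)(8−2) = 3·2·5·6 = 180 ≡ 4, so v_4 = 4^{−1} = 3 (mod 11).
  i = 5 (α = 2): (2−5)(2−6)(2−3)(2−8) = (−3)·(−4)·(−1)·(−6) = 72 ≡ 6, so v_5 = 6^{−1} = 2 (mod 11).
  v = [8, 5, 4, 3, 2].
Step 2: syndromes of r = [7, 6, 9, 5, 10] (all sums mod 11).
  S_0 = Σ v_i r_i = 8·7 + 5·6 + 4·9 + 3·5 + 2·10 = 157 ≡ 3.
  S_1 = Σ v_i α_i r_i = 8·5·7 + 5·6·6 + 4·3·9 + 3·8·5 + 2·2·10 = 728 ≡ 2.
  α_i^2 mod 11 = [3, 3, 9, 9, 4].
  S_2 = Σ v_i α_i^2 r_i = 8·3·7 + 5·3·6 + 4·9·9 + 3·9·5 + 2·4·10 = 797 ≡ 5.
  S = (3, 2, 5) ≠ 0, so r is not a codeword (an error is present).
Step 3: locate the error. For a single error e at position i, S_ℓ = v_i·e·α_i^ℓ, so α_err = S_1/S_0.
  S_0^{−1} = 3^{−1} = 4 (mod 11), so α_err = 2·4 = 8 ≡ 8 = α_4. Error position i = 4.
  Consistency check: S_2/S_1 = 5·6 = 30 ≡ 8 = α_err ✓ (single-error assumption holds).
Step 4: error magnitude e = S_0/v_4 = S_0·∏_{j≠4}(α_4 − α_j) = 3·4 = 12 ≡ 1 (mod 11).
Step 5: correct position 4: c_4 = r_4 − e = 5 − 1 ≡ 4 (mod 11). Hence c = [7, 6, 9, 4, 10].
  Check: interpolating c through the α_i gives m(x) = 1 + 10·x (degree < 2) with m(α_i) = c_i for every i, so c is indeed a codeword.


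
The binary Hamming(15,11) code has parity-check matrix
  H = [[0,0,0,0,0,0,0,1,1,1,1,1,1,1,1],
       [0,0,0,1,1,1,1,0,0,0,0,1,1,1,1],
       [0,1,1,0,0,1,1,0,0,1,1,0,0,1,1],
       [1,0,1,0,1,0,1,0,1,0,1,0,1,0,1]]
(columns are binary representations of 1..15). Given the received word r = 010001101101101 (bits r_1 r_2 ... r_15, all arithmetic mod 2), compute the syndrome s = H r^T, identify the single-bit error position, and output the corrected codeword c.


s = (1, 1, 1, 0)^T, error position = 14, corrected codeword c = 010001101101111

Compute s = H r^T mod 2 one row at a time:
  s_1 = 0 + 1 + 1 + 0 + 1 + 1 + 0 + 1 = 5 ≡ 1 (mod 2).
  s_2 = 0 + 0 + 1 + 1 + 1 + 1 + 0 + 1 = 5 ≡ 1 (mod 2).
  s_3 = 1 + 0 + 1 + 1 + 1 + 0 + 0 + 1 = 5 ≡ 1 (mod 2).
  s_4 = 0 + 0 + 0 + 1 + 1 + 0 + 1 + 1 = 4 ≡ 0 (mod 2).
s = (1, 1, 1, 0)^T — this equals column 14 of H (binary 1110), so error is at position 14.
Correct: flip bit 14 of r = 010001101101101 to get c = 010001101101111.


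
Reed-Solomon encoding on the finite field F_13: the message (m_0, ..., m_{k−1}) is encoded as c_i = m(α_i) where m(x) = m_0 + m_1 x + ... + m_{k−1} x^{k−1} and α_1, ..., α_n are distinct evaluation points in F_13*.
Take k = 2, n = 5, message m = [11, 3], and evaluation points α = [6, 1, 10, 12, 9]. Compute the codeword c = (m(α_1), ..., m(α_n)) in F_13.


c = [3, 1, 2, 8, 12]

Message polynomial: m(x) = 11 + 3·x (mod 13).
For each evaluation point α_i, compute m(α_i) mod 13:
  α_1 = 6: Horner steps 3 → 3, so m(6) = 3.
  α_2 = 1: Horner steps 3 → 1, so m(1) = 1.
  α_3 = 10: Horner steps 3 → 2, so m(10) = 2.
  α_4 = 12: Horner steps 3 → 8, so m(12) = 8.
  α_5 = 9: Horner steps 3 → 12, so m(9) = 12.
Codeword c = [3, 1, 2, 8, 12] ∈ F_13^5.


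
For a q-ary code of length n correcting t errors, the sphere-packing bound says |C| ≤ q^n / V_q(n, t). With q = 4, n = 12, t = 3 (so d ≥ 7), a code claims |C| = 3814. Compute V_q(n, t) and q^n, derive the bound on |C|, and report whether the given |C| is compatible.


V_q(n, t) = 6571, q^n = 16777216, Hamming bound = 2553, |C| = 3814 > bound (violated).

Step 1: Compute V_q(n, t) = Σ_{j=0}^3 C(n, j) (q−1)^j.
  j = 0: C(12,0)·(3)^0 = 1·1 = 1.
  j = 1: C(12,1)·(3)^1 = 12·3 = 36.
  j = 2: C(12,2)·(3)^2 = 66·9 = 594.
  j = 3: C(12,3)·(3)^3 = 220·27 = 5940.
  V_q(n, t) = 1 + 36 + 594 + 5940 = 6571.
Step 2: q^n = 4^12 = 16777216.
Step 3: Hamming bound ⌊q^n / V_q(n,t)⌋ = ⌊16777216/6571⌋ = 2553.
Step 4: Compare |C| = 3814 to 2553: violated.
The claimed |C| lies above the Hamming bound, so no 4-ary code of length 12 with d ≥ 7 can have 3814 codewords.


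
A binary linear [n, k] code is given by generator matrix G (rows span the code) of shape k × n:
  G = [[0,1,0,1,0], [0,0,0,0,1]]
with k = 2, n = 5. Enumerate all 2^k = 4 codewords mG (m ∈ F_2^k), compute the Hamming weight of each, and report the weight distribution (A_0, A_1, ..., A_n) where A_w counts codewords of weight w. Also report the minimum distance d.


Weight distribution: A_0 = 1, A_1 = 1, A_2 = 1, A_3 = 1. Minimum distance d = 1.

Enumerate all 2^2 = 4 messages m ∈ F_2^2.
For each, compute codeword c = mG in F_2^5, then tally its weight.
  m = 00 → c = 00000, weight = 0.
  m = 10 → c = 01010, weight = 2.
  m = 01 → c = 00001, weight = 1.
  m = 11 → c = 01011, weight = 3.
Tally weights:
  weight 0: 1 codewords.
  weight 1: 1 codewords.
  weight 2: 1 codewords.
  weight 3: 1 codewords.
Minimum distance d = smallest w > 0 with A_w > 0 = 1.
Sanity: Σ A_w = 4 = 2^2 = 4 ✓.


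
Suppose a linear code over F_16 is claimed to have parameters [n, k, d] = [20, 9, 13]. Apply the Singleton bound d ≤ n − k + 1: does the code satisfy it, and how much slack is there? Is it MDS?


Singleton RHS = n − k + 1 = 12, slack = -1, bound violated (no such code; not MDS).

Singleton bound: d ≤ n − k + 1.
Here n = 20, k = 9, so n − k + 1 = 12.
Given d = 13, check d ≤ 12: NO.
Slack = (n − k + 1) − d = -1.
The slack is negative: d = 13 exceeds n − k + 1 = 12 by 1, so the Singleton bound is violated and no linear [20, 9, 13]_16 code can exist. In particular it is not MDS (MDS requires d = n − k + 1 exactly).
Description: the claimed parameters are [20, 9, 13]_16; such a code would be impossible (violates the Singleton bound).


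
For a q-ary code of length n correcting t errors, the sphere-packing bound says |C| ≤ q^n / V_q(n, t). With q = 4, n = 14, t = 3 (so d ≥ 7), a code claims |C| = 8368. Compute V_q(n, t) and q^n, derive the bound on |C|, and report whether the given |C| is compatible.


V_q(n, t) = 10690, q^n = 268435456, Hamming bound = 25110, |C| = 8368 ≤ bound (satisfied).

Step 1: Compute V_q(n, t) = Σ_{j=0}^3 C(n, j) (q−1)^j.
  j = 0: C(14,0)·(3)^0 = 1·1 = 1.
  j = 1: C(14,1)·(3)^1 = 14·3 = 42.
  j = 2: C(14,2)·(3)^2 = 91·9 = 819.
  j = 3: C(14,3)·(3)^3 = 364·27 = 9828.
  V_q(n, t) = 1 + 42 + 819 + 9828 = 10690.
Step 2: q^n = 4^14 = 268435456.
Step 3: Hamming bound ⌊q^n / V_q(n,t)⌋ = ⌊268435456/10690⌋ = 25110.
Step 4: Compare |C| = 8368 to 25110: satisfied.
The claimed |C| lies below the Hamming bound.


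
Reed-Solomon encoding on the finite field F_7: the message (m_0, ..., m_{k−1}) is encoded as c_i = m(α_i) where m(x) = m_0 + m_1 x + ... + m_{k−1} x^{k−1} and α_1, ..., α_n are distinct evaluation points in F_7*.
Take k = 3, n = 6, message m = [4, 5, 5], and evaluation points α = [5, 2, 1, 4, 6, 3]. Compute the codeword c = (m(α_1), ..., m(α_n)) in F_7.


c = [0, 6, 0, 6, 4, 1]

Message polynomial: m(x) = 4 + 5·x + 5·x^2 (mod 7).
For each evaluation point α_i, compute m(α_i) mod 7:
  α_1 = 5: Horner steps 5 → 2 → 0, so m(5) = 0.
  α_2 = 2: Horner steps 5 → 1 → 6, so m(2) = 6.
  α_3 = 1: Horner steps 5 → 3 → 0, so m(1) = 0.
  α_4 = 4: Horner steps 5 → 4 → 6, so m(4) = 6.
  α_5 = 6: Horner steps 5 → 0 → 4, so m(6) = 4.
  α_6 = 3: Horner steps 5 → 6 → 1, so m(3) = 1.
Codeword c = [0, 6, 0, 6, 4, 1] ∈ F_7^6.


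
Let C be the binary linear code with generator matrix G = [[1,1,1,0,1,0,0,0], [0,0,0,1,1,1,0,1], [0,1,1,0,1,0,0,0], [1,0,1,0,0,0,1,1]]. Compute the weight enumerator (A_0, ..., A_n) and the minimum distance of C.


Weight distribution: A_0 = 1, A_1 = 1, A_3 = 2, A_4 = 5, A_5 = 5, A_6 = 2. Minimum distance d = 1.

Enumerate all 2^4 = 16 messages m ∈ F_2^4.
For each, compute codeword c = mG in F_2^8, then tally its weight.
  m = 0000 → c = 00000000, weight = 0.
  m = 1000 → c = 11101000, weight = 4.
  m = 0100 → c = 00011101, weight = 4.
  m = 1100 → c = 11110101, weight = 6.
  m = 0010 → c = 01101000, weight = 3.
  m = 1010 → c = 10000000, weight = 1.
  m = 0110 → c = 01110101, weight = 5.
  m = 1110 → c = 10011101, weight = 5.
  m = 0001 → c = 10100011, weight = 4.
  m = 1001 → c = 01001011, weight = 4.
  m = 0101 → c = 10111110, weight = 6.
  m = 1101 → c = 01010110, weight = 4.
  m = 0011 → c = 11001011, weight = 5.
  m = 1011 → c = 00100011, weight = 3.
  m = 0111 → c = 11010110, weight = 5.
  m = 1111 → c = 00111110, weight = 5.
Tally weights:
  weight 0: 1 codewords.
  weight 1: 1 codewords.
  weight 3: 2 codewords.
  weight 4: 5 codewords.
  weight 5: 5 codewords.
  weight 6: 2 codewords.
Minimum distance d = smallest w > 0 with A_w > 0 = 1.
Sanity: Σ A_w = 16 = 2^4 = 16 ✓.


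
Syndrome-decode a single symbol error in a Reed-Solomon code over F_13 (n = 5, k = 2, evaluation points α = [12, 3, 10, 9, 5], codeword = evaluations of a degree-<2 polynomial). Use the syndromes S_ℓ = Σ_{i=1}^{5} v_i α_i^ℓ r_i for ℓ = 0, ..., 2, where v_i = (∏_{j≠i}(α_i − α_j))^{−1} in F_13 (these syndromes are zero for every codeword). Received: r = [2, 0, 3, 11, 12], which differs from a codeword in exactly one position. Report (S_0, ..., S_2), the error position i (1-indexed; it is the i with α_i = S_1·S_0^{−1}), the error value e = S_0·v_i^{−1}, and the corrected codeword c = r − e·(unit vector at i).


S = (2, 5, 6), error at position 4, error magnitude e = 1, c = [2, 0, 3, 10, 12].

Step 1: column multipliers v_i = (∏_{j≠i}(α_i − α_j))^{−1} mod 13.
  i = 1 (α = 12): (12−3)(12−10)(12−9)(12−5) = 9·2·3·7 = 378 ≡ 1, so v_1 = 1^{−1} = 1 (mod 13).
  i = 2 (α = 3): (3−12)(3−10)(3−9)(3−5) = (−9)·(−7)·(−6)·(−2) = 756 ≡ 2, so v_2 = 2^{−1} = 7 (mod 13).
  i = 3 (α = 10): (10−12)(10−3)(10−9)(10−5) = (−2)·7·1·5 = −70 ≡ 8, so v_3 = 8^{−1} = 5 (mod 13).
  i = 4 (α = 9): (9−12)(9−3)(9−10)(9−5) = (−3)·6·(−1)·4 = 72 ≡ 7, so v_4 = 7^{−1} = 2 (mod 13).
  i = 5 (α = 5): (5−12)(5−3)(5−10)(5−9) = (−7)·2·(−5)·(−4) = −280 ≡ 6, so v_5 = 6^{−1} = 11 (mod 13).
  v = [1, 7, 5, 2, 11].
Step 2: syndromes of r = [2, 0, 3, 11, 12] (all sums mod 13).
  S_0 = Σ v_i r_i = 1·2 + 7·0 + 5·3 + 2·11 + 11·12 = 171 ≡ 2.
  S_1 = Σ v_i α_i r_i = 1·12·2 + 7·3·0 + 5·10·3 + 2·9·11 + 11·5·12 = 1032 ≡ 5.
  α_i^2 mod 13 = [1, 9, 9, 3, 12].
  S_2 = Σ v_i α_i^2 r_i = 1·1·2 + 7·9·0 + 5·9·3 + 2·3·11 + 11·12·12 = 1787 ≡ 6.
  S = (2, 5, 6) ≠ 0, so r is not a codeword (an error is present).
Step 3: locate the error. For a single error e at position i, S_ℓ = v_i·e·α_i^ℓ, so α_err = S_1/S_0.
  S_0^{−1} = 2^{−1} = 7 (mod 13), so α_err = 5·7 = 35 ≡ 9 = α_4. Error position i = 4.
  Consistency check: S_2/S_1 = 6·8 = 48 ≡ 9 = α_err ✓ (single-error assumption holds).
Step 4: error magnitude e = S_0/v_4 = S_0·∏_{j≠4}(α_4 − α_j) = 2·7 = 14 ≡ 1 (mod 13).
Step 5: correct position 4: c_4 = r_4 − e = 11 − 1 ≡ 10 (mod 13). Hence c = [2, 0, 3, 10, 12].
  Check: interpolating c through the α_i gives m(x) = 8 + 6·x (degree < 2) with m(α_i) = c_i for every i, so c is indeed a codeword.


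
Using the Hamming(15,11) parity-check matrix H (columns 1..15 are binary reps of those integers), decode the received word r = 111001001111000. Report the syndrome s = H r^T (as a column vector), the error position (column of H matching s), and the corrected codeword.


s = (0, 0, 1, 0)^T, error position = 2, corrected codeword c = 101001001111000

Compute s = H r^T mod 2 one row at a time:
  s_1 = 0 + 1 + 1 + 1 + 1 + 0 + 0 + 0 = 4 ≡ 0 (mod 2).
  s_2 = 0 + 0 + 1 + 0 + 1 + 0 + 0 + 0 = 2 ≡ 0 (mod 2).
  s_3 = 1 + 1 + 1 + 0 + 1 + 1 + 0 + 0 = 5 ≡ 1 (mod 2).
  s_4 = 1 + 1 + 0 + 0 + 1 + 1 + 0 + 0 = 4 ≡ 0 (mod 2).
s = (0, 0, 1, 0)^T — this equals column 2 of H (binary 0010), so error is at position 2.
Correct: flip bit 2 of r = 111001001111000 to get c = 101001001111000.


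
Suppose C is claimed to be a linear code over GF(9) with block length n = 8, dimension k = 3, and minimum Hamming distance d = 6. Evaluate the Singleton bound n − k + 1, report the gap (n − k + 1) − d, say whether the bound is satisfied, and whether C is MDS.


Singleton RHS = n − k + 1 = 6, slack = 0, bound satisfied, MDS.

Singleton bound: d ≤ n − k + 1.
Here n = 8, k = 3, so n − k + 1 = 6.
Given d = 6, check d ≤ 6: YES.
Slack = (n − k + 1) − d = 0.
The code is MDS (slack = 0).
Description: the claimed parameters are [8, 3, 6]_9; such a code would be MDS (meets Singleton bound).


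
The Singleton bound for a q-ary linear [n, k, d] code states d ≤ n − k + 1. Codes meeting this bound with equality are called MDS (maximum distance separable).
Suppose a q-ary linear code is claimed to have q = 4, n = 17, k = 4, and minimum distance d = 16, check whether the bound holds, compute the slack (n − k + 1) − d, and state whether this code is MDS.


Singleton RHS = n − k + 1 = 14, slack = -2, bound violated (no such code; not MDS).

Singleton bound: d ≤ n − k + 1.
Here n = 17, k = 4, so n − k + 1 = 14.
Given d = 16, check d ≤ 14: NO.
Slack = (n − k + 1) − d = -2.
The slack is negative: d = 16 exceeds n − k + 1 = 14 by 2, so the Singleton bound is violated and no linear [17, 4, 16]_4 code can exist. In particular it is not MDS (MDS requires d = n − k + 1 exactly).
Description: the claimed parameters are [17, 4, 16]_4; such a code would be impossible (violates the Singleton bound).


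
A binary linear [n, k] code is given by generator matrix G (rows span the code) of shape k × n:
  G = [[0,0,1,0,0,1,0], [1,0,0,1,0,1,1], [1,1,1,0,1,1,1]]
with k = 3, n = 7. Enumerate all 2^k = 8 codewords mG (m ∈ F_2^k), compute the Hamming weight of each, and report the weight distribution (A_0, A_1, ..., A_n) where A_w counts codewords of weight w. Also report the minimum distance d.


Weight distribution: A_0 = 1, A_2 = 1, A_4 = 5, A_6 = 1. Minimum distance d = 2.

Enumerate all 2^3 = 8 messages m ∈ F_2^3.
For each, compute codeword c = mG in F_2^7, then tally its weight.
  m = 000 → c = 0000000, weight = 0.
  m = 100 → c = 0010010, weight = 2.
  m = 010 → c = 1001011, weight = 4.
  m = 110 → c = 1011001, weight = 4.
  m = 001 → c = 1110111, weight = 6.
  m = 101 → c = 1100101, weight = 4.
  m = 011 → c = 0111100, weight = 4.
  m = 111 → c = 0101110, weight = 4.
Tally weights:
  weight 0: 1 codewords.
  weight 2: 1 codewords.
  weight 4: 5 codewords.
  weight 6: 1 codewords.
Minimum distance d = smallest w > 0 with A_w > 0 = 2.
Sanity: Σ A_w = 8 = 2^3 = 8 ✓.


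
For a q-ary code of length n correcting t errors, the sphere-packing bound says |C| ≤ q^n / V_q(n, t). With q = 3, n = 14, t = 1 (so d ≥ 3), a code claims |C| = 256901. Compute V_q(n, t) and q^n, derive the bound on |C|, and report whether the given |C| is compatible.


V_q(n, t) = 29, q^n = 4782969, Hamming bound = 164929, |C| = 256901 > bound (violated).

Step 1: Compute V_q(n, t) = Σ_{j=0}^1 C(n, j) (q−1)^j.
  j = 0: C(14,0)·(2)^0 = 1·1 = 1.
  j = 1: C(14,1)·(2)^1 = 14·2 = 28.
  V_q(n, t) = 1 + 28 = 29.
Step 2: q^n = 3^14 = 4782969.
Step 3: Hamming bound ⌊q^n / V_q(n,t)⌋ = ⌊4782969/29⌋ = 164929.
Step 4: Compare |C| = 256901 to 164929: violated.
The claimed |C| lies above the Hamming bound, so no 3-ary code of length 14 with d ≥ 3 can have 256901 codewords.


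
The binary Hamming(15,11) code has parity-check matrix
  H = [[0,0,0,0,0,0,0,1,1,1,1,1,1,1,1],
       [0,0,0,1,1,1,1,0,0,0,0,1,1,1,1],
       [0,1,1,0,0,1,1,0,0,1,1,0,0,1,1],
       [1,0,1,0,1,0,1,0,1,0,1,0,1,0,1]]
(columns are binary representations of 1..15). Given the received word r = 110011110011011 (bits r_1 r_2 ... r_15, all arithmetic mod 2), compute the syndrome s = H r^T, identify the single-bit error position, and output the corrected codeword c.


s = (1, 0, 0, 1)^T, error position = 9, corrected codeword c = 110011111011011

Compute s = H r^T mod 2 one row at a time:
  s_1 = 1 + 0 + 0 + 1 + 1 + 0 + 1 + 1 = 5 ≡ 1 (mod 2).
  s_2 = 0 + 1 + 1 + 1 + 1 + 0 + 1 + 1 = 6 ≡ 0 (mod 2).
  s_3 = 1 + 0 + 1 + 1 + 0 + 1 + 1 + 1 = 6 ≡ 0 (mod 2).
  s_4 = 1 + 0 + 1 + 1 + 0 + 1 + 0 + 1 = 5 ≡ 1 (mod 2).
s = (1, 0, 0, 1)^T — this equals column 9 of H (binary 1001), so error is at position 9.
Correct: flip bit 9 of r = 110011110011011 to get c = 110011111011011.


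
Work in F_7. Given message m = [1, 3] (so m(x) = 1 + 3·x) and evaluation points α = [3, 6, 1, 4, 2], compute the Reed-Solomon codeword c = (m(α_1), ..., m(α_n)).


c = [3, 5, 4, 6, 0]

Message polynomial: m(x) = 1 + 3·x (mod 7).
For each evaluation point α_i, compute m(α_i) mod 7:
  α_1 = 3: Horner steps 3 → 3, so m(3) = 3.
  α_2 = 6: Horner steps 3 → 5, so m(6) = 5.
  α_3 = 1: Horner steps 3 → 4, so m(1) = 4.
  α_4 = 4: Horner steps 3 → 6, so m(4) = 6.
  α_5 = 2: Horner steps 3 → 0, so m(2) = 0.
Codeword c = [3, 5, 4, 6, 0] ∈ F_7^5.


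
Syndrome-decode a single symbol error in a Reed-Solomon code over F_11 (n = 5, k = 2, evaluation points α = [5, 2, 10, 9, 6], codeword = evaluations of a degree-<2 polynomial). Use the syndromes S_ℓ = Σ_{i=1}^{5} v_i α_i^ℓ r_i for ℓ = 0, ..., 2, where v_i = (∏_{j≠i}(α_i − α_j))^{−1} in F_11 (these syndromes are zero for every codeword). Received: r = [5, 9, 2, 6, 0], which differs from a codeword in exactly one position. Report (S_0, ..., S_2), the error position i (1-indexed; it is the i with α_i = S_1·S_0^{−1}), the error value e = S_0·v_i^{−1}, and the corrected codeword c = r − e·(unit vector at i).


S = (8, 6, 10), error at position 4, error magnitude e = 10, c = [5, 9, 2, 7, 0].

Step 1: column multipliers v_i = (∏_{j≠i}(α_i − α_j))^{−1} mod 11.
  i = 1 (α = 5): (5−2)(5−10)(5−9)(5−6) = 3·(−5)·(−4)·(−1) = −60 ≡ 6, so v_1 = 6^{−1} = 2 (mod 11).
  i = 2 (α = 2): (2−5)(2−10)(2−9)(2−6) = (−3)·(−8)·(−7)·(−4) = 672 ≡ 1, so v_2 = 1^{−1} = 1 (mod 11).
  i = 3 (α = 10): (10−5)(10−2)(10−9)(10−6) = 5·8·1·4 = 160 ≡ 6, so v_3 = 6^{−1} = 2 (mod 11).
  i = 4 (α = 9): (9−5)(9−2)(9−10)(9−6) = 4·7·(−1)·3 = −84 ≡ 4, so v_4 = 4^{−1} = 3 (mod 11).
  i = 5 (α = 6): (6−5)(6−2)(6−10)(6−9) = 1·4·(−4)·(−3) = 48 ≡ 4, so v_5 = 4^{−1} = 3 (mod 11).
  v = [2, 1, 2, 3, 3].
Step 2: syndromes of r = [5, 9, 2, 6, 0] (all sums mod 11).
  S_0 = Σ v_i r_i = 2·5 + 1·9 + 2·2 + 3·6 + 3·0 = 41 ≡ 8.
  S_1 = Σ v_i α_i r_i = 2·5·5 + 1·2·9 + 2·10·2 + 3·9·6 + 3·6·0 = 270 ≡ 6.
  α_i^2 mod 11 = [3, 4, 1, 4, 3].
  S_2 = Σ v_i α_i^2 r_i = 2·3·5 + 1·4·9 + 2·1·2 + 3·4·6 + 3·3·0 = 142 ≡ 10.
  S = (8, 6, 10) ≠ 0, so r is not a codeword (an error is present).
Step 3: locate the error. For a single error e at position i, S_ℓ = v_i·e·α_i^ℓ, so α_err = S_1/S_0.
  S_0^{−1} = 8^{−1} = 7 (mod 11), so α_err = 6·7 = 42 ≡ 9 = α_4. Error position i = 4.
  Consistency check: S_2/S_1 = 10·2 = 20 ≡ 9 = α_err ✓ (single-error assumption holds).
Step 4: error magnitude e = S_0/v_4 = S_0·∏_{j≠4}(α_4 − α_j) = 8·4 = 32 ≡ 10 (mod 11).
Step 5: correct position 4: c_4 = r_4 − e = 6 − 10 ≡ 7 (mod 11). Hence c = [5, 9, 2, 7, 0].
  Check: interpolating c through the α_i gives m(x) = 8 + 6·x (degree < 2) with m(α_i) = c_i for every i, so c is indeed a codeword.


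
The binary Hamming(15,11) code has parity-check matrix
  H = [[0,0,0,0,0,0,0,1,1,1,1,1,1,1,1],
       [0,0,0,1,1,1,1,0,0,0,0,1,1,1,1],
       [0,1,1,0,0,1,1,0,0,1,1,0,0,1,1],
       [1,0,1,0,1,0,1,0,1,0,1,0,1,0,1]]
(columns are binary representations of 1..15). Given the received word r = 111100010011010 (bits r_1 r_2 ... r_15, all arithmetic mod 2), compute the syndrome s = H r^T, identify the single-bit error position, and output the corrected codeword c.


s = (0, 1, 0, 1)^T, error position = 5, corrected codeword c = 111110010011010

Compute s = H r^T mod 2 one row at a time:
  s_1 = 1 + 0 + 0 + 1 + 1 + 0 + 1 + 0 = 4 ≡ 0 (mod 2).
  s_2 = 1 + 0 + 0 + 0 + 1 + 0 + 1 + 0 = 3 ≡ 1 (mod 2).
  s_3 = 1 + 1 + 0 + 0 + 0 + 1 + 1 + 0 = 4 ≡ 0 (mod 2).
  s_4 = 1 + 1 + 0 + 0 + 0 + 1 + 0 + 0 = 3 ≡ 1 (mod 2).
s = (0, 1, 0, 1)^T — this equals column 5 of H (binary 0101), so error is at position 5.
Correct: flip bit 5 of r = 111100010011010 to get c = 111110010011010.


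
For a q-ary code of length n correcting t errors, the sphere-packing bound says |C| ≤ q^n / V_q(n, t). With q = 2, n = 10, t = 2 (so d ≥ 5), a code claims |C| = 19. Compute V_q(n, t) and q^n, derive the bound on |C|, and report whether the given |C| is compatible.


V_q(n, t) = 56, q^n = 1024, Hamming bound = 18, |C| = 19 > bound (violated).

Step 1: Compute V_q(n, t) = Σ_{j=0}^2 C(n, j) (q−1)^j.
  j = 0: C(10,0)·(1)^0 = 1·1 = 1.
  j = 1: C(10,1)·(1)^1 = 10·1 = 10.
  j = 2: C(10,2)·(1)^2 = 45·1 = 45.
  V_q(n, t) = 1 + 10 + 45 = 56.
Step 2: q^n = 2^10 = 1024.
Step 3: Hamming bound ⌊q^n / V_q(n,t)⌋ = ⌊1024/56⌋ = 18.
Step 4: Compare |C| = 19 to 18: violated.
The claimed |C| lies above the Hamming bound, so no 2-ary code of length 10 with d ≥ 5 can have 19 codewords.


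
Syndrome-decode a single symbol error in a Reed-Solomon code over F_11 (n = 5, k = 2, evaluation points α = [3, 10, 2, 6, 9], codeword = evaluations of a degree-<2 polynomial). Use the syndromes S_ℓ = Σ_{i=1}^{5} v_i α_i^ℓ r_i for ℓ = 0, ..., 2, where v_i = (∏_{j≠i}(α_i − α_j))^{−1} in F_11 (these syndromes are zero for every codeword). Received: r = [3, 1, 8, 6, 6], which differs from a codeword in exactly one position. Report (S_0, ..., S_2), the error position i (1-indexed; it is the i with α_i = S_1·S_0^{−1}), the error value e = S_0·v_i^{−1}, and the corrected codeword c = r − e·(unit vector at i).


S = (7, 9, 10), error at position 4, error magnitude e = 7, c = [3, 1, 8, 10, 6].

Step 1: column multipliers v_i = (∏_{j≠i}(α_i − α_j))^{−1} mod 11.
  i = 1 (α = 3): (3−10)(3−2)(3−6)(3−9) = (−7)·1·(−3)·(−6) = −126 ≡ 6, so v_1 = 6^{−1} = 2 (mod 11).
  i = 2 (α = 10): (10−3)(10−2)(10−6)(10−9) = 7·8·4·1 = 224 ≡ 4, so v_2 = 4^{−1} = 3 (mod 11).
  i = 3 (α = 2): (2−3)(2−10)(2−6)(2−9) = (−1)·(−8)·(−4)·(−7) = 224 ≡ 4, so v_3 = 4^{−1} = 3 (mod 11).
  i = 4 (α = 6): (6−3)(6−10)(6−2)(6−9) = 3·(−4)·4·(−3) = 144 ≡ 1, so v_4 = 1^{−1} = 1 (mod 11).
  i = 5 (α = 9): (9−3)(9−10)(9−2)(9−6) = 6·(−1)·7·3 = −126 ≡ 6, so v_5 = 6^{−1} = 2 (mod 11).
  v = [2, 3, 3, 1, 2].
Step 2: syndromes of r = [3, 1, 8, 6, 6] (all sums mod 11).
  S_0 = Σ v_i r_i = 2·3 + 3·1 + 3·8 + 1·6 + 2·6 = 51 ≡ 7.
  S_1 = Σ v_i α_i r_i = 2·3·3 + 3·10·1 + 3·2·8 + 1·6·6 + 2·9·6 = 240 ≡ 9.
  α_i^2 mod 11 = [9, 1, 4, 3, 4].
  S_2 = Σ v_i α_i^2 r_i = 2·9·3 + 3·1·1 + 3·4·8 + 1·3·6 + 2·4·6 = 219 ≡ 10.
  S = (7, 9, 10) ≠ 0, so r is not a codeword (an error is present).
Step 3: locate the error. For a single error e at position i, S_ℓ = v_i·e·α_i^ℓ, so α_err = S_1/S_0.
  S_0^{−1} = 7^{−1} = 8 (mod 11), so α_err = 9·8 = 72 ≡ 6 = α_4. Error position i = 4.
  Consistency check: S_2/S_1 = 10·5 = 50 ≡ 6 = α_err ✓ (single-error assumption holds).
Step 4: error magnitude e = S_0/v_4 = S_0·∏_{j≠4}(α_4 − α_j) = 7·1 = 7 ≡ 7 (mod 11).
Step 5: correct position 4: c_4 = r_4 − e = 6 − 7 ≡ 10 (mod 11). Hence c = [3, 1, 8, 10, 6].
  Check: interpolating c through the α_i gives m(x) = 7 + 6·x (degree < 2) with m(α_i) = c_i for every i, so c is indeed a codeword.


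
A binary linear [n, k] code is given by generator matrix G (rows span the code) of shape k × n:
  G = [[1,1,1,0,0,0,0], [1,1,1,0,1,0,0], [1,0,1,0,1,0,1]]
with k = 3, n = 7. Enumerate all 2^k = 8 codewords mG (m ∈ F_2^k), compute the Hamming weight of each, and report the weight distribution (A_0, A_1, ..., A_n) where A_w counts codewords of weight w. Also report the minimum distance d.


Weight distribution: A_0 = 1, A_1 = 1, A_2 = 1, A_3 = 3, A_4 = 2. Minimum distance d = 1.

Enumerate all 2^3 = 8 messages m ∈ F_2^3.
For each, compute codeword c = mG in F_2^7, then tally its weight.
  m = 000 → c = 0000000, weight = 0.
  m = 100 → c = 1110000, weight = 3.
  m = 010 → c = 1110100, weight = 4.
  m = 110 → c = 0000100, weight = 1.
  m = 001 → c = 1010101, weight = 4.
  m = 101 → c = 0100101, weight = 3.
  m = 011 → c = 0100001, weight = 2.
  m = 111 → c = 1010001, weight = 3.
Tally weights:
  weight 0: 1 codewords.
  weight 1: 1 codewords.
  weight 2: 1 codewords.
  weight 3: 3 codewords.
  weight 4: 2 codewords.
Minimum distance d = smallest w > 0 with A_w > 0 = 1.
Sanity: Σ A_w = 8 = 2^3 = 8 ✓.


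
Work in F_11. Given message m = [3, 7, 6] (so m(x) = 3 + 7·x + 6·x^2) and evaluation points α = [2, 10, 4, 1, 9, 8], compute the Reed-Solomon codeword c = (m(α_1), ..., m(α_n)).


c = [8, 2, 6, 5, 2, 3]

Message polynomial: m(x) = 3 + 7·x + 6·x^2 (mod 11).
For each evaluation point α_i, compute m(α_i) mod 11:
  α_1 = 2: Horner steps 6 → 8 → 8, so m(2) = 8.
  α_2 = 10: Horner steps 6 → 1 → 2, so m(10) = 2.
  α_3 = 4: Horner steps 6 → 9 → 6, so m(4) = 6.
  α_4 = 1: Horner steps 6 → 2 → 5, so m(1) = 5.
  α_5 = 9: Horner steps 6 → 6 → 2, so m(9) = 2.
  α_6 = 8: Horner steps 6 → 0 → 3, so m(8) = 3.
Codeword c = [8, 2, 6, 5, 2, 3] ∈ F_11^6.


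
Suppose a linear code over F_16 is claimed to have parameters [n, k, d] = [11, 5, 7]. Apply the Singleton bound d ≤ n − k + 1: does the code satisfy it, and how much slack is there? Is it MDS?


Singleton RHS = n − k + 1 = 7, slack = 0, bound satisfied, MDS.

Singleton bound: d ≤ n − k + 1.
Here n = 11, k = 5, so n − k + 1 = 7.
Given d = 7, check d ≤ 7: YES.
Slack = (n − k + 1) − d = 0.
The code is MDS (slack = 0).
Description: the claimed parameters are [11, 5, 7]_16; such a code would be MDS (meets Singleton bound).


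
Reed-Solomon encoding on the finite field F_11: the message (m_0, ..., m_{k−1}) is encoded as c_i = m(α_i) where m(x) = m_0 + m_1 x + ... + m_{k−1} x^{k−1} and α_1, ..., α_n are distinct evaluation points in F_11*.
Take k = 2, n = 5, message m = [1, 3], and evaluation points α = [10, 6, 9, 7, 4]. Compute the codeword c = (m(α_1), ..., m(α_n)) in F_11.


c = [9, 8, 6, 0, 2]

Message polynomial: m(x) = 1 + 3·x (mod 11).
For each evaluation point α_i, compute m(α_i) mod 11:
  α_1 = 10: Horner steps 3 → 9, so m(10) = 9.
  α_2 = 6: Horner steps 3 → 8, so m(6) = 8.
  α_3 = 9: Horner steps 3 → 6, so m(9) = 6.
  α_4 = 7: Horner steps 3 → 0, so m(7) = 0.
  α_5 = 4: Horner steps 3 → 2, so m(4) = 2.
Codeword c = [9, 8, 6, 0, 2] ∈ F_11^5.


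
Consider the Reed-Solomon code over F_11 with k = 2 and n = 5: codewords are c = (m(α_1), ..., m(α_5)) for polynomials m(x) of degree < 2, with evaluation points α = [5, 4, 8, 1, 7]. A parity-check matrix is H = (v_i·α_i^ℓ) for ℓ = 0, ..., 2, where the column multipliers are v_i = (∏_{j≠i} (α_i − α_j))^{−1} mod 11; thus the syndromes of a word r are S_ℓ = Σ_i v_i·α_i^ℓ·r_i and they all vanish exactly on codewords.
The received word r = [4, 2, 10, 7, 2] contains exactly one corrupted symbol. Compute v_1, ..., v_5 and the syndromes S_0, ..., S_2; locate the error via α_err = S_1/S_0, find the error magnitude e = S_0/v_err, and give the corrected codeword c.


S = (2, 3, 10), error at position 5, error magnitude e = 5, c = [4, 2, 10, 7, 8].

Step 1: column multipliers v_i = (∏_{j≠i}(α_i − α_j))^{−1} mod 11.
  i = 1 (α = 5): (5−4)(5−8)(5−1)(5−7) = 1·(−3)·4·(−2) = 24 ≡ 2, so v_1 = 2^{−1} = 6 (mod 11).
  i = 2 (α = 4): (4−5)(4−8)(4−1)(4−7) = (−1)·(−4)·3·(−3) = −36 ≡ 8, so v_2 = 8^{−1} = 7 (mod 11).
  i = 3 (α = 8): (8−5)(8−4)(8−1)(8−7) = 3·4·7·1 = 84 ≡ 7, so v_3 = 7^{−1} = 8 (mod 11).
  i = 4 (α = 1): (1−5)(1−4)(1−8)(1−7) = (−4)·(−3)·(−7)·(−6) = 504 ≡ 9, so v_4 = 9^{−1} = 5 (mod 11).
  i = 5 (α = 7): (7−5)(7−4)(7−8)(7−1) = 2·3·(−1)·6 = −36 ≡ 8, so v_5 = 8^{−1} = 7 (mod 11).
  v = [6, 7, 8, 5, 7].
Step 2: syndromes of r = [4, 2, 10, 7, 2] (all sums mod 11).
  S_0 = Σ v_i r_i = 6·4 + 7·2 + 8·10 + 5·7 + 7·2 = 167 ≡ 2.
  S_1 = Σ v_i α_i r_i = 6·5·4 + 7·4·2 + 8·8·10 + 5·1·7 + 7·7·2 = 949 ≡ 3.
  α_i^2 mod 11 = [3, 5, 9, 1, 5].
  S_2 = Σ v_i α_i^2 r_i = 6·3·4 + 7·5·2 + 8·9·10 + 5·1·7 + 7·5·2 = 967 ≡ 10.
  S = (2, 3, 10) ≠ 0, so r is not a codeword (an error is present).
Step 3: locate the error. For a single error e at position i, S_ℓ = v_i·e·α_i^ℓ, so α_err = S_1/S_0.
  S_0^{−1} = 2^{−1} = 6 (mod 11), so α_err = 3·6 = 18 ≡ 7 = α_5. Error position i = 5.
  Consistency check: S_2/S_1 = 10·4 = 40 ≡ 7 = α_err ✓ (single-error assumption holds).
Step 4: error magnitude e = S_0/v_5 = S_0·∏_{j≠5}(α_5 − α_j) = 2·8 = 16 ≡ 5 (mod 11).
Step 5: correct position 5: c_5 = r_5 − e = 2 − 5 ≡ 8 (mod 11). Hence c = [4, 2, 10, 7, 8].
  Check: interpolating c through the α_i gives m(x) = 5 + 2·x (degree < 2) with m(α_i) = c_i for every i, so c is indeed a codeword.


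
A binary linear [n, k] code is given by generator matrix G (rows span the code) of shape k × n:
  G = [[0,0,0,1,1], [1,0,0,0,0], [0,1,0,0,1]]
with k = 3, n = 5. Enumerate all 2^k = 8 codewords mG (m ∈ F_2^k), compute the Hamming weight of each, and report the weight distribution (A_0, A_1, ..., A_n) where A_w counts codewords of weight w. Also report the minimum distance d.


Weight distribution: A_0 = 1, A_1 = 1, A_2 = 3, A_3 = 3. Minimum distance d = 1.

Enumerate all 2^3 = 8 messages m ∈ F_2^3.
For each, compute codeword c = mG in F_2^5, then tally its weight.
  m = 000 → c = 00000, weight = 0.
  m = 100 → c = 00011, weight = 2.
  m = 010 → c = 10000, weight = 1.
  m = 110 → c = 10011, weight = 3.
  m = 001 → c = 01001, weight = 2.
  m = 101 → c = 01010, weight = 2.
  m = 011 → c = 11001, weight = 3.
  m = 111 → c = 11010, weight = 3.
Tally weights:
  weight 0: 1 codewords.
  weight 1: 1 codewords.
  weight 2: 3 codewords.
  weight 3: 3 codewords.
Minimum distance d = smallest w > 0 with A_w > 0 = 1.
Sanity: Σ A_w = 8 = 2^3 = 8 ✓.


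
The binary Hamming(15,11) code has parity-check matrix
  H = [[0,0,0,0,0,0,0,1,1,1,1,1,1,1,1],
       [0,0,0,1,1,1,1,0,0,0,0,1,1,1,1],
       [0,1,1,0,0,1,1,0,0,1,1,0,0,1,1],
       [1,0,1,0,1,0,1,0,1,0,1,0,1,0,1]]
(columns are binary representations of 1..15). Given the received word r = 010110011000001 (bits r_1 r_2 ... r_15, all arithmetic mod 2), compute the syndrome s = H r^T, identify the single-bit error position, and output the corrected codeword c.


s = (1, 1, 0, 1)^T, error position = 13, corrected codeword c = 010110011000101

Compute s = H r^T mod 2 one row at a time:
  s_1 = 1 + 1 + 0 + 0 + 0 + 0 + 0 + 1 = 3 ≡ 1 (mod 2).
  s_2 = 1 + 1 + 0 + 0 + 0 + 0 + 0 + 1 = 3 ≡ 1 (mod 2).
  s_3 = 1 + 0 + 0 + 0 + 0 + 0 + 0 + 1 = 2 ≡ 0 (mod 2).
  s_4 = 0 + 0 + 1 + 0 + 1 + 0 + 0 + 1 = 3 ≡ 1 (mod 2).
s = (1, 1, 0, 1)^T — this equals column 13 of H (binary 1101), so error is at position 13.
Correct: flip bit 13 of r = 010110011000001 to get c = 010110011000101.


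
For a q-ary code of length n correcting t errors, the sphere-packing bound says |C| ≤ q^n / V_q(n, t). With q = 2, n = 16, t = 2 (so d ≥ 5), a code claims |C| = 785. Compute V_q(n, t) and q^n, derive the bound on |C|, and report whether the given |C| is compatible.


V_q(n, t) = 137, q^n = 65536, Hamming bound = 478, |C| = 785 > bound (violated).

Step 1: Compute V_q(n, t) = Σ_{j=0}^2 C(n, j) (q−1)^j.
  j = 0: C(16,0)·(1)^0 = 1·1 = 1.
  j = 1: C(16,1)·(1)^1 = 16·1 = 16.
  j = 2: C(16,2)·(1)^2 = 120·1 = 120.
  V_q(n, t) = 1 + 16 + 120 = 137.
Step 2: q^n = 2^16 = 65536.
Step 3: Hamming bound ⌊q^n / V_q(n,t)⌋ = ⌊65536/137⌋ = 478.
Step 4: Compare |C| = 785 to 478: violated.
The claimed |C| lies above the Hamming bound, so no 2-ary code of length 16 with d ≥ 5 can have 785 codewords.


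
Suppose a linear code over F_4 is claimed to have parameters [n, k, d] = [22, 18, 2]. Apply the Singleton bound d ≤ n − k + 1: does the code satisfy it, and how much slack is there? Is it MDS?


Singleton RHS = n − k + 1 = 5, slack = 3, bound satisfied, not MDS.

Singleton bound: d ≤ n − k + 1.
Here n = 22, k = 18, so n − k + 1 = 5.
Given d = 2, check d ≤ 5: YES.
Slack = (n − k + 1) − d = 3.
The code is NOT MDS (slack = 3 > 0).
Description: the claimed parameters are [22, 18, 2]_4; such a code would be non-MDS.


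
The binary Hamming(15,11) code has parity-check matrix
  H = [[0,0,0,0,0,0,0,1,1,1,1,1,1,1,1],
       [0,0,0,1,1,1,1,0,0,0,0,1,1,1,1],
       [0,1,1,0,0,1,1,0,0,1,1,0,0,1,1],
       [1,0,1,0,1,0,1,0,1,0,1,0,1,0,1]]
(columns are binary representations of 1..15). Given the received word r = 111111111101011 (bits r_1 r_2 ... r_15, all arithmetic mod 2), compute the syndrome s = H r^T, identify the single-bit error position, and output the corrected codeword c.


s = (0, 1, 1, 0)^T, error position = 6, corrected codeword c = 111110111101011

Compute s = H r^T mod 2 one row at a time:
  s_1 = 1 + 1 + 1 + 0 + 1 + 0 + 1 + 1 = 6 ≡ 0 (mod 2).
  s_2 = 1 + 1 + 1 + 1 + 1 + 0 + 1 + 1 = 7 ≡ 1 (mod 2).
  s_3 = 1 + 1 + 1 + 1 + 1 + 0 + 1 + 1 = 7 ≡ 1 (mod 2).
  s_4 = 1 + 1 + 1 + 1 + 1 + 0 + 0 + 1 = 6 ≡ 0 (mod 2).
s = (0, 1, 1, 0)^T — this equals column 6 of H (binary 0110), so error is at position 6.
Correct: flip bit 6 of r = 111111111101011 to get c = 111110111101011.


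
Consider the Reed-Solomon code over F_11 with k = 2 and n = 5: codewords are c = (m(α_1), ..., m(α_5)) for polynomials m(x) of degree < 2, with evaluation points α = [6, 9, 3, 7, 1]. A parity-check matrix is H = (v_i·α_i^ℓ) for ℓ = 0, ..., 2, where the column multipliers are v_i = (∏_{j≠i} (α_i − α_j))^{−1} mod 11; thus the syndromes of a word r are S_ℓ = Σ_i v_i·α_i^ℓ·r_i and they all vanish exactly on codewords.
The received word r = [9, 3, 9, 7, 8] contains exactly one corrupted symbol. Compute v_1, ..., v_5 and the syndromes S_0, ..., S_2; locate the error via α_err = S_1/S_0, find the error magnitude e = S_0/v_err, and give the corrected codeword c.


S = (6, 7, 10), error at position 3, error magnitude e = 5, c = [9, 3, 4, 7, 8].

Step 1: column multipliers v_i = (∏_{j≠i}(α_i − α_j))^{−1} mod 11.
  i = 1 (α = 6): (6−9)(6−3)(6−7)(6−1) = (−3)·3·(−1)·5 = 45 ≡ 1, so v_1 = 1^{−1} = 1 (mod 11).
  i = 2 (α = 9): (9−6)(9−3)(9−7)(9−1) = 3·6·2·8 = 288 ≡ 2, so v_2 = 2^{−1} = 6 (mod 11).
  i = 3 (α = 3): (3−6)(3−9)(3−7)(3−1) = (−3)·(−6)·(−4)·2 = −144 ≡ 10, so v_3 = 10^{−1} = 10 (mod 11).
  i = 4 (α = 7): (7−6)(7−9)(7−3)(7−1) = 1·(−2)·4·6 = −48 ≡ 7, so v_4 = 7^{−1} = 8 (mod 11).
  i = 5 (α = 1): (1−6)(1−9)(1−3)(1−7) = (−5)·(−8)·(−2)·(−6) = 480 ≡ 7, so v_5 = 7^{−1} = 8 (mod 11).
  v = [1, 6, 10, 8, 8].
Step 2: syndromes of r = [9, 3, 9, 7, 8] (all sums mod 11).
  S_0 = Σ v_i r_i = 1·9 + 6·3 + 10·9 + 8·7 + 8·8 = 237 ≡ 6.
  S_1 = Σ v_i α_i r_i = 1·6·9 + 6·9·3 + 10·3·9 + 8·7·7 + 8·1·8 = 942 ≡ 7.
  α_i^2 mod 11 = [3, 4, 9, 5, 1].
  S_2 = Σ v_i α_i^2 r_i = 1·3·9 + 6·4·3 + 10·9·9 + 8·5·7 + 8·1·8 = 1253 ≡ 10.
  S = (6, 7, 10) ≠ 0, so r is not a codeword (an error is present).
Step 3: locate the error. For a single error e at position i, S_ℓ = v_i·e·α_i^ℓ, so α_err = S_1/S_0.
  S_0^{−1} = 6^{−1} = 2 (mod 11), so α_err = 7·2 = 14 ≡ 3 = α_3. Error position i = 3.
  Consistency check: S_2/S_1 = 10·8 = 80 ≡ 3 = α_err ✓ (single-error assumption holds).
Step 4: error magnitude e = S_0/v_3 = S_0·∏_{j≠3}(α_3 − α_j) = 6·10 = 60 ≡ 5 (mod 11).
Step 5: correct position 3: c_3 = r_3 − e = 9 − 5 ≡ 4 (mod 11). Hence c = [9, 3, 4, 7, 8].
  Check: interpolating c through the α_i gives m(x) = 10 + 9·x (degree < 2) with m(α_i) = c_i for every i, so c is indeed a codeword.
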